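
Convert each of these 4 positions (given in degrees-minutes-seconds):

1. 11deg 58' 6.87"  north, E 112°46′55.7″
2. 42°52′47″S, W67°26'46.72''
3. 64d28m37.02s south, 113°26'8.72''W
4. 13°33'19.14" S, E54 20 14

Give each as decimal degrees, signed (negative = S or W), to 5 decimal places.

1. 11.96858, 112.78214
2. -42.87972, -67.44631
3. -64.47695, -113.43576
4. -13.55532, 54.33722

Point 1:
  φ: 58′ + 6.87″ = 58.11450′; 11 + 58.11450/60 = 11.968575
  N ⇒ keep positive
  Longitude: 46′ + 55.7″ = 46.92833′; 112 + 46.92833/60 = 112.782139
  E → positive
Point 2:
  Latitude: 42 + 52/60 + 47/3600 = 42.879722
  S → negative
  Longitude: 67° + 26/60 + 46.72/3600 = 67 + 0.433333 + 0.012978 = 67.446311
  hemisphere W, so the sign is −
Point 3:
  Latitude: 64° + 28/60 + 37.02/3600 = 64 + 0.466667 + 0.010283 = 64.476950
  S → negative
  Lon: 113° + 26/60 + 8.72/3600 = 113 + 0.433333 + 0.002422 = 113.435756
  W → negative
Point 4:
  φ: 13° + 33/60 + 19.14/3600 = 13 + 0.550000 + 0.005317 = 13.555317
  S ⇒ negate
  λ: 20′ + 14″ = 20.23333′; 54 + 20.23333/60 = 54.337222
  E ⇒ keep positive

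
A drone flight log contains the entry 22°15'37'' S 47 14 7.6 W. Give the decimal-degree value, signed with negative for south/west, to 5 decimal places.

-22.26028, -47.23544

φ: 15′ + 37″ = 15.61667′; 22 + 15.61667/60 = 22.260278
hemisphere S, so the sign is −
λ: 47 + 14/60 + 7.6/3600 = 47.235444
W ⇒ negate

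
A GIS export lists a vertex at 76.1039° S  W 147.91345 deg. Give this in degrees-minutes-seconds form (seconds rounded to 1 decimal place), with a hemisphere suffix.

76°06′14.0″ S, 147°54′48.4″ W

Latitude: 0.103900° → 6.23400′; 0.23400 × 60 = 14.040″
λ: 0.913450° → 54.80700′; 0.80700 × 60 = 48.420″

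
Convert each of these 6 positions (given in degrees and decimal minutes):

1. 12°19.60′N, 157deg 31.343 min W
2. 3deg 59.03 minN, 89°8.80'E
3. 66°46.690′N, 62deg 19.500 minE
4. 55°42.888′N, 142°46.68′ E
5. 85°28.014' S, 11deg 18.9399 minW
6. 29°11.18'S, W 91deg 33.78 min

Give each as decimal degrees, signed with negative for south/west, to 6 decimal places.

Point 1:
  φ: 19.6′ = 0.326667°; total 12.3266667
  N → positive
  Longitude: 157 + 31.343/60 = 157.5223833
  hemisphere W, so the sign is −
Point 2:
  φ: 3 + 59.03/60 = 3.9838333
  N → positive
  Longitude: 89 + 8.8/60 = 89.1466667
  E ⇒ keep positive
Point 3:
  Latitude: 66 + 46.69/60 = 66.7781667
  N → positive
  Lon: 19.5′ = 0.325000°; total 62.3250000
  E → positive
Point 4:
  Latitude: 42.888′ = 0.714800°; total 55.7148000
  N → positive
  λ: 142 + 46.68/60 = 142.7780000
  E ⇒ keep positive
Point 5:
  Latitude: 85 + 28.014/60 = 85.4669000
  S → negative
  Longitude: 18.9399′ = 0.315665°; total 11.3156650
  hemisphere W, so the sign is −
Point 6:
  Lat: 29 + 11.18/60 = 29.1863333
  S ⇒ negate
  λ: 91 + 33.78/60 = 91.5630000
  W → negative

1. 12.326667, -157.522383
2. 3.983833, 89.146667
3. 66.778167, 62.325000
4. 55.714800, 142.778000
5. -85.466900, -11.315665
6. -29.186333, -91.563000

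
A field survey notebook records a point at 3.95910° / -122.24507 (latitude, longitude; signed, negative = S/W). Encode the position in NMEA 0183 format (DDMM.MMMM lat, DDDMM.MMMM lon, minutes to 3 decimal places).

0357.546,N / 12214.704,W

Latitude: fractional part 0.959100 → 57.54600 minutes
Longitude is negative → W; |value| = 122.245070
Lon: fractional part 0.245070 → 14.70420 minutes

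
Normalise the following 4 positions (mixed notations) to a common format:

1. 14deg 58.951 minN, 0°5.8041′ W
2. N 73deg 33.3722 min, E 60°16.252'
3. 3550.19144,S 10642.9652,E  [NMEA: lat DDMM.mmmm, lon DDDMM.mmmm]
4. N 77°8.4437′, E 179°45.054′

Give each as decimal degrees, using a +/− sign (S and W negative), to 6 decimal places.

1. 14.982517, -0.096735
2. 73.556203, 60.270867
3. -35.836524, 106.716087
4. 77.140728, 179.750900

Point 1:
  Lat: 58.951′ = 0.982517°; total 14.9825167
  N ⇒ keep positive
  Longitude: 5.8041′ = 0.096735°; total 0.0967350
  W → negative
Point 2:
  Latitude: 73 + 33.3722/60 = 73.5562033
  N → positive
  λ: 16.252′ = 0.270867°; total 60.2708667
  E → positive
Point 3:
  Lat: split at 2 digits → 35° and 50.19144′; 35 + 50.19144/60 = 35.8365240
  hemisphere S, so the sign is −
  λ: degrees = first 3 digits = 106, minutes = 42.9652; 106 + 42.9652/60 = 106.7160867
  E → positive
Point 4:
  Lat: 8.4437′ = 0.140728°; total 77.1407283
  N → positive
  Lon: 45.054′ = 0.750900°; total 179.7509000
  E → positive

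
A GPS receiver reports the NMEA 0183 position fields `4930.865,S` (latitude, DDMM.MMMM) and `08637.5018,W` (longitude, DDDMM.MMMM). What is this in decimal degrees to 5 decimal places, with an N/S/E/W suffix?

φ: degrees = first 2 digits = 49, minutes = 30.865; 49 + 30.865/60 = 49.514417
Lon: degrees = first 3 digits = 86, minutes = 37.5018; 86 + 37.5018/60 = 86.625030

49.51442° S, 86.62503° W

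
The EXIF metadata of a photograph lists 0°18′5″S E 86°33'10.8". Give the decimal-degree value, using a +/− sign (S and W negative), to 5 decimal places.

Latitude: 0 + 18/60 + 5/3600 = 0.301389
S → negative
Lon: 33′ + 10.8″ = 33.18000′; 86 + 33.18000/60 = 86.553000
E → positive

-0.30139, 86.55300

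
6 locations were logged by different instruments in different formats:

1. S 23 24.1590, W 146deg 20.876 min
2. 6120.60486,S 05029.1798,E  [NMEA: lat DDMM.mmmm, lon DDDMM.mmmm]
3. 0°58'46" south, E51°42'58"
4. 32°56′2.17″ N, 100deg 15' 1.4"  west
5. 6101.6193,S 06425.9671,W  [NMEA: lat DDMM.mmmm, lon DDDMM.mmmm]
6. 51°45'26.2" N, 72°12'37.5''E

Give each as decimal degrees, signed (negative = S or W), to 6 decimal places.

Point 1:
  φ: 24.159′ = 0.402650°; total 23.4026500
  S → negative
  Lon: 146 + 20.876/60 = 146.3479333
  W ⇒ negate
Point 2:
  Latitude: split at 2 digits → 61° and 20.60486′; 61 + 20.60486/60 = 61.3434143
  S → negative
  Lon: split at 3 digits → 050° and 29.1798′; 50 + 29.1798/60 = 50.4863300
  E → positive
Point 3:
  φ: 58′ + 46″ = 58.76667′; 0 + 58.76667/60 = 0.9794444
  S ⇒ negate
  Longitude: 51 + 42/60 + 58/3600 = 51.7161111
  E ⇒ keep positive
Point 4:
  Latitude: 32 + 56/60 + 2.17/3600 = 32.9339361
  N ⇒ keep positive
  Lon: 100° + 15/60 + 1.4/3600 = 100 + 0.250000 + 0.000389 = 100.2503889
  W ⇒ negate
Point 5:
  Latitude: split at 2 digits → 61° and 1.6193′; 61 + 1.6193/60 = 61.0269883
  S → negative
  Lon: split at 3 digits → 064° and 25.9671′; 64 + 25.9671/60 = 64.4327850
  W ⇒ negate
Point 6:
  Latitude: 51° + 45/60 + 26.2/3600 = 51 + 0.750000 + 0.007278 = 51.7572778
  N ⇒ keep positive
  Lon: 72° + 12/60 + 37.5/3600 = 72 + 0.200000 + 0.010417 = 72.2104167
  E → positive

1. -23.402650, -146.347933
2. -61.343414, 50.486330
3. -0.979444, 51.716111
4. 32.933936, -100.250389
5. -61.026988, -64.432785
6. 51.757278, 72.210417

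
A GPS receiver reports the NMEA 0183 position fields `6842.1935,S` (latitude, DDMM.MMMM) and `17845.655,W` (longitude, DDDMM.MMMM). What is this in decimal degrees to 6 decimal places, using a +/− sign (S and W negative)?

-68.703225, -178.760917

φ: split at 2 digits → 68° and 42.1935′; 68 + 42.1935/60 = 68.7032250
S → negative
Lon: degrees = first 3 digits = 178, minutes = 45.655; 178 + 45.655/60 = 178.7609167
W ⇒ negate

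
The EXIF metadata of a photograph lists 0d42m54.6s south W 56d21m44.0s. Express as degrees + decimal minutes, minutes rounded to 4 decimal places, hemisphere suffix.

φ: seconds/60 = 0.91000; minutes = 42 + 0.91000 = 42.910000
Lon: seconds/60 = 0.73333; minutes = 21 + 0.73333 = 21.733333

0° 42.9100′ S, 56° 21.7333′ W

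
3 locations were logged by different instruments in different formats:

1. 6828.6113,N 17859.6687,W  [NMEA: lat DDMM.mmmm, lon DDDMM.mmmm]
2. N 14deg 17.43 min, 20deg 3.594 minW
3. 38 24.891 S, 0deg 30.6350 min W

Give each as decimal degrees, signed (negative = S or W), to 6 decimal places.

Point 1:
  Latitude: degrees = first 2 digits = 68, minutes = 28.6113; 68 + 28.6113/60 = 68.4768550
  N → positive
  Lon: split at 3 digits → 178° and 59.6687′; 178 + 59.6687/60 = 178.9944783
  W → negative
Point 2:
  Latitude: 14 + 17.43/60 = 14.2905000
  N ⇒ keep positive
  Longitude: 20 + 3.594/60 = 20.0599000
  W ⇒ negate
Point 3:
  φ: 24.891′ = 0.414850°; total 38.4148500
  S ⇒ negate
  λ: 30.635′ = 0.510583°; total 0.5105833
  hemisphere W, so the sign is −

1. 68.476855, -178.994478
2. 14.290500, -20.059900
3. -38.414850, -0.510583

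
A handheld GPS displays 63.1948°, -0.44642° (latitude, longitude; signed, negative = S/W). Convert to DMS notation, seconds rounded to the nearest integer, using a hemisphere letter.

63°11′41″ N, 0°26′47″ W

φ: 0.194800 × 60 = 11.68800′ → 11′, remainder × 60 = 41.28″
Longitude is negative → W; |value| = 0.446420
Lon: whole degrees 0; 26.78520′ → 26′ and 47.11″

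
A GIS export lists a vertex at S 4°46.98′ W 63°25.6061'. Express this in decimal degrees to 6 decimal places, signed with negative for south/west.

-4.783000, -63.426768

φ: 4 + 46.98/60 = 4.7830000
hemisphere S, so the sign is −
λ: 63 + 25.6061/60 = 63.4267683
hemisphere W, so the sign is −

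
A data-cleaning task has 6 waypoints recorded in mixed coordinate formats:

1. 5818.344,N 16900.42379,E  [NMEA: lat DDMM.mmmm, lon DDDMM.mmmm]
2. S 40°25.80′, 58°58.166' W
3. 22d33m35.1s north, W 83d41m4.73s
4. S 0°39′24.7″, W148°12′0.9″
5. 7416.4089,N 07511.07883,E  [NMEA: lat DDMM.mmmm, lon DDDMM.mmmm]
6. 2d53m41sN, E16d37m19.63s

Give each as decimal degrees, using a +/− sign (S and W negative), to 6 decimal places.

1. 58.305733, 169.007063
2. -40.430000, -58.969433
3. 22.559750, -83.684647
4. -0.656861, -148.200250
5. 74.273482, 75.184647
6. 2.894722, 16.622119

Point 1:
  Latitude: degrees = first 2 digits = 58, minutes = 18.344; 58 + 18.344/60 = 58.3057333
  N ⇒ keep positive
  Lon: split at 3 digits → 169° and 0.42379′; 169 + 0.42379/60 = 169.0070632
  E → positive
Point 2:
  Lat: 25.8′ = 0.430000°; total 40.4300000
  hemisphere S, so the sign is −
  Longitude: 58 + 58.166/60 = 58.9694333
  W ⇒ negate
Point 3:
  Lat: 33′ + 35.1″ = 33.58500′; 22 + 33.58500/60 = 22.5597500
  N ⇒ keep positive
  Lon: 83° + 41/60 + 4.73/3600 = 83 + 0.683333 + 0.001314 = 83.6846472
  W → negative
Point 4:
  φ: 39′ + 24.7″ = 39.41167′; 0 + 39.41167/60 = 0.6568611
  S ⇒ negate
  Lon: 148 + 12/60 + 0.9/3600 = 148.2002500
  W → negative
Point 5:
  φ: split at 2 digits → 74° and 16.4089′; 74 + 16.4089/60 = 74.2734817
  N ⇒ keep positive
  Longitude: degrees = first 3 digits = 75, minutes = 11.07883; 75 + 11.07883/60 = 75.1846472
  E ⇒ keep positive
Point 6:
  φ: 2 + 53/60 + 41/3600 = 2.8947222
  N → positive
  Longitude: 16 + 37/60 + 19.63/3600 = 16.6221194
  E ⇒ keep positive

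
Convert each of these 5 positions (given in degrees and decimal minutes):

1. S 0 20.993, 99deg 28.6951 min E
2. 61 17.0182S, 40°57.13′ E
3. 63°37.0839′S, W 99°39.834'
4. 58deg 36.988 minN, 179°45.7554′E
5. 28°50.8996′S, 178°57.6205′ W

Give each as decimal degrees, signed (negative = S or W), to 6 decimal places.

Point 1:
  Latitude: 20.993′ = 0.349883°; total 0.3498833
  S ⇒ negate
  Lon: 99 + 28.6951/60 = 99.4782517
  E → positive
Point 2:
  φ: 17.0182′ = 0.283637°; total 61.2836367
  hemisphere S, so the sign is −
  Longitude: 57.13′ = 0.952167°; total 40.9521667
  E ⇒ keep positive
Point 3:
  Latitude: 63 + 37.0839/60 = 63.6180650
  hemisphere S, so the sign is −
  Lon: 99 + 39.834/60 = 99.6639000
  hemisphere W, so the sign is −
Point 4:
  Lat: 58 + 36.988/60 = 58.6164667
  N → positive
  λ: 45.7554′ = 0.762590°; total 179.7625900
  E ⇒ keep positive
Point 5:
  Latitude: 28 + 50.8996/60 = 28.8483267
  hemisphere S, so the sign is −
  Longitude: 57.6205′ = 0.960342°; total 178.9603417
  W → negative

1. -0.349883, 99.478252
2. -61.283637, 40.952167
3. -63.618065, -99.663900
4. 58.616467, 179.762590
5. -28.848327, -178.960342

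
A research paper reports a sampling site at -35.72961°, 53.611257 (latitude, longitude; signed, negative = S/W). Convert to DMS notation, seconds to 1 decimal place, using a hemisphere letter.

35°43′46.6″ S, 53°36′40.5″ E

Latitude is negative → S; |value| = 35.729610
φ: 0.729610° → 43.77660′; 0.77660 × 60 = 46.596″
Longitude: whole degrees 53; 36.67542′ → 36′ and 40.525″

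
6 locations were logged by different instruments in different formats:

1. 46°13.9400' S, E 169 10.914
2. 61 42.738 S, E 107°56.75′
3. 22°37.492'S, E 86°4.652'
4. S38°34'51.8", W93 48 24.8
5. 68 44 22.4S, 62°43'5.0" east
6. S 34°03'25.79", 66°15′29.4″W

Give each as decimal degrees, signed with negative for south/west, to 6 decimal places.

Point 1:
  Lat: 46 + 13.94/60 = 46.2323333
  S ⇒ negate
  λ: 10.914′ = 0.181900°; total 169.1819000
  E ⇒ keep positive
Point 2:
  φ: 61 + 42.738/60 = 61.7123000
  S ⇒ negate
  λ: 107 + 56.75/60 = 107.9458333
  E → positive
Point 3:
  Latitude: 37.492′ = 0.624867°; total 22.6248667
  S → negative
  Lon: 4.652′ = 0.077533°; total 86.0775333
  E ⇒ keep positive
Point 4:
  Latitude: 38 + 34/60 + 51.8/3600 = 38.5810556
  S → negative
  Lon: 93 + 48/60 + 24.8/3600 = 93.8068889
  W ⇒ negate
Point 5:
  Lat: 68° + 44/60 + 22.4/3600 = 68 + 0.733333 + 0.006222 = 68.7395556
  S → negative
  Longitude: 62° + 43/60 + 5/3600 = 62 + 0.716667 + 0.001389 = 62.7180556
  E → positive
Point 6:
  Lat: 34 + 3/60 + 25.79/3600 = 34.0571639
  S ⇒ negate
  Lon: 66° + 15/60 + 29.4/3600 = 66 + 0.250000 + 0.008167 = 66.2581667
  hemisphere W, so the sign is −

1. -46.232333, 169.181900
2. -61.712300, 107.945833
3. -22.624867, 86.077533
4. -38.581056, -93.806889
5. -68.739556, 62.718056
6. -34.057164, -66.258167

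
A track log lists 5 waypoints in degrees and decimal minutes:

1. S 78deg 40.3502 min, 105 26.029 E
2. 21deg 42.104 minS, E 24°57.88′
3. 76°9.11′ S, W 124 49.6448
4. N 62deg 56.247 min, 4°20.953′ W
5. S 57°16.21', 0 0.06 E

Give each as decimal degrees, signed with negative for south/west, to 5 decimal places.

Point 1:
  Latitude: 78 + 40.3502/60 = 78.672503
  S ⇒ negate
  λ: 105 + 26.029/60 = 105.433817
  E → positive
Point 2:
  Lat: 42.104′ = 0.701733°; total 21.701733
  S ⇒ negate
  Longitude: 57.88′ = 0.964667°; total 24.964667
  E → positive
Point 3:
  Latitude: 9.11′ = 0.151833°; total 76.151833
  S ⇒ negate
  Lon: 124 + 49.6448/60 = 124.827413
  W ⇒ negate
Point 4:
  φ: 56.247′ = 0.937450°; total 62.937450
  N ⇒ keep positive
  Lon: 4 + 20.953/60 = 4.349217
  W → negative
Point 5:
  Lat: 57 + 16.21/60 = 57.270167
  S ⇒ negate
  λ: 0 + 0.06/60 = 0.001000
  E → positive

1. -78.67250, 105.43382
2. -21.70173, 24.96467
3. -76.15183, -124.82741
4. 62.93745, -4.34922
5. -57.27017, 0.00100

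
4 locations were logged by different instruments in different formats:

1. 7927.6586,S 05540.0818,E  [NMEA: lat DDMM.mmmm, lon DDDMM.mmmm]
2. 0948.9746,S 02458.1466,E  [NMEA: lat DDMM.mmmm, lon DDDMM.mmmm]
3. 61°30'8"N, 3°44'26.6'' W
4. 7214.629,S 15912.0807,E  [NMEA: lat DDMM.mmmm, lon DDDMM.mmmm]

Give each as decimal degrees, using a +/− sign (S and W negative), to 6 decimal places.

Point 1:
  Lat: degrees = first 2 digits = 79, minutes = 27.6586; 79 + 27.6586/60 = 79.4609767
  S ⇒ negate
  Lon: split at 3 digits → 055° and 40.0818′; 55 + 40.0818/60 = 55.6680300
  E → positive
Point 2:
  Latitude: degrees = first 2 digits = 9, minutes = 48.9746; 9 + 48.9746/60 = 9.8162433
  hemisphere S, so the sign is −
  λ: degrees = first 3 digits = 24, minutes = 58.1466; 24 + 58.1466/60 = 24.9691100
  E → positive
Point 3:
  Lat: 61° + 30/60 + 8/3600 = 61 + 0.500000 + 0.002222 = 61.5022222
  N ⇒ keep positive
  λ: 44′ + 26.6″ = 44.44333′; 3 + 44.44333/60 = 3.7407222
  W ⇒ negate
Point 4:
  φ: split at 2 digits → 72° and 14.629′; 72 + 14.629/60 = 72.2438167
  S ⇒ negate
  λ: split at 3 digits → 159° and 12.0807′; 159 + 12.0807/60 = 159.2013450
  E → positive

1. -79.460977, 55.668030
2. -9.816243, 24.969110
3. 61.502222, -3.740722
4. -72.243817, 159.201345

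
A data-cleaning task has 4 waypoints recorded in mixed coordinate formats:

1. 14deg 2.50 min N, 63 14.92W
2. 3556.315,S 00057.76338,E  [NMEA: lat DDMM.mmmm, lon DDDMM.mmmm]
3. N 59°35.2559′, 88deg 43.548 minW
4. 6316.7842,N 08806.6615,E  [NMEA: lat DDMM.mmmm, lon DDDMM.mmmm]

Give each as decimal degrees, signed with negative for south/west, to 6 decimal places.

1. 14.041667, -63.248667
2. -35.938583, 0.962723
3. 59.587598, -88.725800
4. 63.279737, 88.111025

Point 1:
  φ: 14 + 2.5/60 = 14.0416667
  N → positive
  Longitude: 14.92′ = 0.248667°; total 63.2486667
  hemisphere W, so the sign is −
Point 2:
  Latitude: split at 2 digits → 35° and 56.315′; 35 + 56.315/60 = 35.9385833
  S → negative
  Lon: degrees = first 3 digits = 0, minutes = 57.76338; 0 + 57.76338/60 = 0.9627230
  E → positive
Point 3:
  φ: 35.2559′ = 0.587598°; total 59.5875983
  N → positive
  Lon: 88 + 43.548/60 = 88.7258000
  W ⇒ negate
Point 4:
  φ: degrees = first 2 digits = 63, minutes = 16.7842; 63 + 16.7842/60 = 63.2797367
  N ⇒ keep positive
  Lon: split at 3 digits → 088° and 6.6615′; 88 + 6.6615/60 = 88.1110250
  E → positive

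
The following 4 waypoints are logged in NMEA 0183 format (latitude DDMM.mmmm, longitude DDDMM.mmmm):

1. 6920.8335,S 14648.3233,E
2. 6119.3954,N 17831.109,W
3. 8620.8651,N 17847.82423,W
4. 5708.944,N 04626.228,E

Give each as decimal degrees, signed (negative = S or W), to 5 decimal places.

1. -69.34723, 146.80539
2. 61.32326, -178.51848
3. 86.34775, -178.79707
4. 57.14907, 46.43713

Point 1:
  φ: degrees = first 2 digits = 69, minutes = 20.8335; 69 + 20.8335/60 = 69.347225
  hemisphere S, so the sign is −
  λ: degrees = first 3 digits = 146, minutes = 48.3233; 146 + 48.3233/60 = 146.805388
  E ⇒ keep positive
Point 2:
  Lat: degrees = first 2 digits = 61, minutes = 19.3954; 61 + 19.3954/60 = 61.323257
  N → positive
  Longitude: degrees = first 3 digits = 178, minutes = 31.109; 178 + 31.109/60 = 178.518483
  hemisphere W, so the sign is −
Point 3:
  φ: degrees = first 2 digits = 86, minutes = 20.8651; 86 + 20.8651/60 = 86.347752
  N → positive
  λ: split at 3 digits → 178° and 47.82423′; 178 + 47.82423/60 = 178.797071
  W → negative
Point 4:
  Latitude: degrees = first 2 digits = 57, minutes = 8.944; 57 + 8.944/60 = 57.149067
  N ⇒ keep positive
  Lon: split at 3 digits → 046° and 26.228′; 46 + 26.228/60 = 46.437133
  E → positive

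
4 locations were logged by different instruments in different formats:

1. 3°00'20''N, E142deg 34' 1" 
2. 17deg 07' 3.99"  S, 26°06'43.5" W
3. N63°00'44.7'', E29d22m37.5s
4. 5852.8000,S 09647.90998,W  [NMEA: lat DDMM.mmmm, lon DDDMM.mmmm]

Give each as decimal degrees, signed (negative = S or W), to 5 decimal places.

Point 1:
  φ: 3 + 0/60 + 20/3600 = 3.005556
  N ⇒ keep positive
  Lon: 142° + 34/60 + 1/3600 = 142 + 0.566667 + 0.000278 = 142.566944
  E → positive
Point 2:
  φ: 17° + 7/60 + 3.99/3600 = 17 + 0.116667 + 0.001108 = 17.117775
  S ⇒ negate
  Lon: 26° + 6/60 + 43.5/3600 = 26 + 0.100000 + 0.012083 = 26.112083
  W ⇒ negate
Point 3:
  Latitude: 63° + 0/60 + 44.7/3600 = 63 + 0.000000 + 0.012417 = 63.012417
  N ⇒ keep positive
  Longitude: 29 + 22/60 + 37.5/3600 = 29.377083
  E → positive
Point 4:
  Lat: split at 2 digits → 58° and 52.8′; 58 + 52.8/60 = 58.880000
  S ⇒ negate
  Longitude: degrees = first 3 digits = 96, minutes = 47.90998; 96 + 47.90998/60 = 96.798500
  hemisphere W, so the sign is −

1. 3.00556, 142.56694
2. -17.11778, -26.11208
3. 63.01242, 29.37708
4. -58.88000, -96.79850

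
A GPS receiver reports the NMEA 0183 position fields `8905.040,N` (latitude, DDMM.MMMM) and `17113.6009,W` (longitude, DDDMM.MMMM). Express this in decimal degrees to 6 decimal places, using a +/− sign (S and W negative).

89.084000, -171.226682

φ: split at 2 digits → 89° and 5.04′; 89 + 5.04/60 = 89.0840000
N ⇒ keep positive
Lon: split at 3 digits → 171° and 13.6009′; 171 + 13.6009/60 = 171.2266817
hemisphere W, so the sign is −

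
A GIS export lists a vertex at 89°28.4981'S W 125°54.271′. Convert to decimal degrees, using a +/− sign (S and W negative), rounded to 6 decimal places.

-89.474968, -125.904517

Lat: 89 + 28.4981/60 = 89.4749683
S → negative
λ: 125 + 54.271/60 = 125.9045167
hemisphere W, so the sign is −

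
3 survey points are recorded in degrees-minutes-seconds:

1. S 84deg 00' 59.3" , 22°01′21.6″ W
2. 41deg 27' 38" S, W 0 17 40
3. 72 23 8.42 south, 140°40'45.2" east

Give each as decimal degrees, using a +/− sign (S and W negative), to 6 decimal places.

Point 1:
  Lat: 84° + 0/60 + 59.3/3600 = 84 + 0.000000 + 0.016472 = 84.0164722
  hemisphere S, so the sign is −
  λ: 1′ + 21.6″ = 1.36000′; 22 + 1.36000/60 = 22.0226667
  W ⇒ negate
Point 2:
  Lat: 41° + 27/60 + 38/3600 = 41 + 0.450000 + 0.010556 = 41.4605556
  S ⇒ negate
  Lon: 17′ + 40″ = 17.66667′; 0 + 17.66667/60 = 0.2944444
  hemisphere W, so the sign is −
Point 3:
  Latitude: 72 + 23/60 + 8.42/3600 = 72.3856722
  hemisphere S, so the sign is −
  Lon: 140° + 40/60 + 45.2/3600 = 140 + 0.666667 + 0.012556 = 140.6792222
  E ⇒ keep positive

1. -84.016472, -22.022667
2. -41.460556, -0.294444
3. -72.385672, 140.679222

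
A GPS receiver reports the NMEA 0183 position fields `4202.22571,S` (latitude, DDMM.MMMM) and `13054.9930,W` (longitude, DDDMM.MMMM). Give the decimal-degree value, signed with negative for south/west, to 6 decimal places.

-42.037095, -130.916550

φ: degrees = first 2 digits = 42, minutes = 2.22571; 42 + 2.22571/60 = 42.0370952
S ⇒ negate
Lon: degrees = first 3 digits = 130, minutes = 54.993; 130 + 54.993/60 = 130.9165500
hemisphere W, so the sign is −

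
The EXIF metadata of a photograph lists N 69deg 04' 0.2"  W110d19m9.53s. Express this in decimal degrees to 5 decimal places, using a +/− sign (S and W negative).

69.06672, -110.31931

Latitude: 69 + 4/60 + 0.2/3600 = 69.066722
N ⇒ keep positive
Lon: 110 + 19/60 + 9.53/3600 = 110.319314
W → negative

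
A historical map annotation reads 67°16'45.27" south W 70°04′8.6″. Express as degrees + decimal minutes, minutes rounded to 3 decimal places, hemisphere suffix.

67° 16.755′ S, 70° 4.143′ W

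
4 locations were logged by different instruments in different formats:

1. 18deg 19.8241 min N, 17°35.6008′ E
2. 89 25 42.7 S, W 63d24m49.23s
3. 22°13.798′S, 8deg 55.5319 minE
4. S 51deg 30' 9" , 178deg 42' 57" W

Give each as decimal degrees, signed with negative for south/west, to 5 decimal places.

Point 1:
  Lat: 19.8241′ = 0.330402°; total 18.330402
  N ⇒ keep positive
  Lon: 35.6008′ = 0.593347°; total 17.593347
  E → positive
Point 2:
  Lat: 89 + 25/60 + 42.7/3600 = 89.428528
  hemisphere S, so the sign is −
  Longitude: 63° + 24/60 + 49.23/3600 = 63 + 0.400000 + 0.013675 = 63.413675
  hemisphere W, so the sign is −
Point 3:
  φ: 22 + 13.798/60 = 22.229967
  hemisphere S, so the sign is −
  λ: 8 + 55.5319/60 = 8.925532
  E ⇒ keep positive
Point 4:
  Latitude: 51 + 30/60 + 9/3600 = 51.502500
  S → negative
  Longitude: 178 + 42/60 + 57/3600 = 178.715833
  W ⇒ negate

1. 18.33040, 17.59335
2. -89.42853, -63.41368
3. -22.22997, 8.92553
4. -51.50250, -178.71583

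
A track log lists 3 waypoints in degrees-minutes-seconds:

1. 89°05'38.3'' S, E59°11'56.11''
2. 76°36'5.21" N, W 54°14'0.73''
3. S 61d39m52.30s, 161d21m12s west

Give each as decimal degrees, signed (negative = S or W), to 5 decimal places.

1. -89.09397, 59.19892
2. 76.60145, -54.23354
3. -61.66453, -161.35333

Point 1:
  Latitude: 89 + 5/60 + 38.3/3600 = 89.093972
  S → negative
  Lon: 59 + 11/60 + 56.11/3600 = 59.198919
  E → positive
Point 2:
  Latitude: 36′ + 5.21″ = 36.08683′; 76 + 36.08683/60 = 76.601447
  N ⇒ keep positive
  λ: 54° + 14/60 + 0.73/3600 = 54 + 0.233333 + 0.000203 = 54.233536
  W ⇒ negate
Point 3:
  φ: 61° + 39/60 + 52.3/3600 = 61 + 0.650000 + 0.014528 = 61.664528
  hemisphere S, so the sign is −
  Lon: 21′ + 12″ = 21.20000′; 161 + 21.20000/60 = 161.353333
  hemisphere W, so the sign is −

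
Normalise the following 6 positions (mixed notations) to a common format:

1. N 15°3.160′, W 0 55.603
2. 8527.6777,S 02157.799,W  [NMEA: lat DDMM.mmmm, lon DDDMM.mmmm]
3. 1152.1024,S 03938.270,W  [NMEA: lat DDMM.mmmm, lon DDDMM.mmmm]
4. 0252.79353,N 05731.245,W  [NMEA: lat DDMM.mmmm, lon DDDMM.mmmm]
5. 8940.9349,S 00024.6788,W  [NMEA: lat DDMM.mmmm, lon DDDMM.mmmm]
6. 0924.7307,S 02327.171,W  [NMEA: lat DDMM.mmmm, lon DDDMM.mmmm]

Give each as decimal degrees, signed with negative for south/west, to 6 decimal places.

Point 1:
  Lat: 3.16′ = 0.052667°; total 15.0526667
  N ⇒ keep positive
  Lon: 55.603′ = 0.926717°; total 0.9267167
  W → negative
Point 2:
  φ: degrees = first 2 digits = 85, minutes = 27.6777; 85 + 27.6777/60 = 85.4612950
  hemisphere S, so the sign is −
  Longitude: degrees = first 3 digits = 21, minutes = 57.799; 21 + 57.799/60 = 21.9633167
  W ⇒ negate
Point 3:
  φ: split at 2 digits → 11° and 52.1024′; 11 + 52.1024/60 = 11.8683733
  S → negative
  Lon: degrees = first 3 digits = 39, minutes = 38.27; 39 + 38.27/60 = 39.6378333
  hemisphere W, so the sign is −
Point 4:
  φ: degrees = first 2 digits = 2, minutes = 52.79353; 2 + 52.79353/60 = 2.8798922
  N → positive
  Lon: split at 3 digits → 057° and 31.245′; 57 + 31.245/60 = 57.5207500
  W → negative
Point 5:
  Latitude: split at 2 digits → 89° and 40.9349′; 89 + 40.9349/60 = 89.6822483
  hemisphere S, so the sign is −
  λ: split at 3 digits → 000° and 24.6788′; 0 + 24.6788/60 = 0.4113133
  W → negative
Point 6:
  Lat: degrees = first 2 digits = 9, minutes = 24.7307; 9 + 24.7307/60 = 9.4121783
  S → negative
  Lon: degrees = first 3 digits = 23, minutes = 27.171; 23 + 27.171/60 = 23.4528500
  hemisphere W, so the sign is −

1. 15.052667, -0.926717
2. -85.461295, -21.963317
3. -11.868373, -39.637833
4. 2.879892, -57.520750
5. -89.682248, -0.411313
6. -9.412178, -23.452850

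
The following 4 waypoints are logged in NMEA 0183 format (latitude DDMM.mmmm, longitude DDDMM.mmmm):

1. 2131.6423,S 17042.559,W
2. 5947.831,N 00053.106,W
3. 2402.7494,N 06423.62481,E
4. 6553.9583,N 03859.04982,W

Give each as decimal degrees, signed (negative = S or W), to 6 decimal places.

Point 1:
  Lat: split at 2 digits → 21° and 31.6423′; 21 + 31.6423/60 = 21.5273717
  S → negative
  λ: degrees = first 3 digits = 170, minutes = 42.559; 170 + 42.559/60 = 170.7093167
  hemisphere W, so the sign is −
Point 2:
  φ: degrees = first 2 digits = 59, minutes = 47.831; 59 + 47.831/60 = 59.7971833
  N → positive
  λ: split at 3 digits → 000° and 53.106′; 0 + 53.106/60 = 0.8851000
  hemisphere W, so the sign is −
Point 3:
  Latitude: split at 2 digits → 24° and 2.7494′; 24 + 2.7494/60 = 24.0458233
  N → positive
  Longitude: degrees = first 3 digits = 64, minutes = 23.62481; 64 + 23.62481/60 = 64.3937468
  E → positive
Point 4:
  φ: split at 2 digits → 65° and 53.9583′; 65 + 53.9583/60 = 65.8993050
  N ⇒ keep positive
  Longitude: degrees = first 3 digits = 38, minutes = 59.04982; 38 + 59.04982/60 = 38.9841637
  W → negative

1. -21.527372, -170.709317
2. 59.797183, -0.885100
3. 24.045823, 64.393747
4. 65.899305, -38.984164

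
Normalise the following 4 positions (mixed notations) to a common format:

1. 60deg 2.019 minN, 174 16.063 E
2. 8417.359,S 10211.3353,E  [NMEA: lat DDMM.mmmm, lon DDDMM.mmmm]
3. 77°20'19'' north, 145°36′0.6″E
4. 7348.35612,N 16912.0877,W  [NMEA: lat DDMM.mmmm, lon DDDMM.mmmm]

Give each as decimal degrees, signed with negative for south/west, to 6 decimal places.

Point 1:
  φ: 60 + 2.019/60 = 60.0336500
  N ⇒ keep positive
  Lon: 16.063′ = 0.267717°; total 174.2677167
  E → positive
Point 2:
  Lat: degrees = first 2 digits = 84, minutes = 17.359; 84 + 17.359/60 = 84.2893167
  S → negative
  Lon: degrees = first 3 digits = 102, minutes = 11.3353; 102 + 11.3353/60 = 102.1889217
  E ⇒ keep positive
Point 3:
  φ: 77° + 20/60 + 19/3600 = 77 + 0.333333 + 0.005278 = 77.3386111
  N ⇒ keep positive
  λ: 145 + 36/60 + 0.6/3600 = 145.6001667
  E ⇒ keep positive
Point 4:
  φ: degrees = first 2 digits = 73, minutes = 48.35612; 73 + 48.35612/60 = 73.8059353
  N → positive
  λ: degrees = first 3 digits = 169, minutes = 12.0877; 169 + 12.0877/60 = 169.2014617
  hemisphere W, so the sign is −

1. 60.033650, 174.267717
2. -84.289317, 102.188922
3. 77.338611, 145.600167
4. 73.805935, -169.201462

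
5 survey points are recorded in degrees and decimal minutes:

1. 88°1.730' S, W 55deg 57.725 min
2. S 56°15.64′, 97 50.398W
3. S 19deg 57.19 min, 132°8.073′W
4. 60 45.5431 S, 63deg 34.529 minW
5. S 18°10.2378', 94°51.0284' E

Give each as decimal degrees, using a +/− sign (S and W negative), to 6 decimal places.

1. -88.028833, -55.962083
2. -56.260667, -97.839967
3. -19.953167, -132.134550
4. -60.759052, -63.575483
5. -18.170630, 94.850473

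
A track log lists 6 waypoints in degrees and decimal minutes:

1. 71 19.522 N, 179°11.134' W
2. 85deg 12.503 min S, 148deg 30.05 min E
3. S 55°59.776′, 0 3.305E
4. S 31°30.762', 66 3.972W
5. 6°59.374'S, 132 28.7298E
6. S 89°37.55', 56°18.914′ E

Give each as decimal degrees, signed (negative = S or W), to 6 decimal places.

1. 71.325367, -179.185567
2. -85.208383, 148.500833
3. -55.996267, 0.055083
4. -31.512700, -66.066200
5. -6.989567, 132.478830
6. -89.625833, 56.315233

Point 1:
  Latitude: 19.522′ = 0.325367°; total 71.3253667
  N → positive
  Lon: 179 + 11.134/60 = 179.1855667
  hemisphere W, so the sign is −
Point 2:
  Lat: 85 + 12.503/60 = 85.2083833
  S → negative
  Longitude: 30.05′ = 0.500833°; total 148.5008333
  E ⇒ keep positive
Point 3:
  Latitude: 55 + 59.776/60 = 55.9962667
  S ⇒ negate
  λ: 0 + 3.305/60 = 0.0550833
  E → positive
Point 4:
  φ: 30.762′ = 0.512700°; total 31.5127000
  S ⇒ negate
  λ: 66 + 3.972/60 = 66.0662000
  W ⇒ negate
Point 5:
  Lat: 6 + 59.374/60 = 6.9895667
  S → negative
  Longitude: 28.7298′ = 0.478830°; total 132.4788300
  E → positive
Point 6:
  φ: 37.55′ = 0.625833°; total 89.6258333
  S ⇒ negate
  λ: 56 + 18.914/60 = 56.3152333
  E → positive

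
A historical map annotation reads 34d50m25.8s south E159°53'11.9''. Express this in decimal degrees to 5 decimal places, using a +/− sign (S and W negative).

-34.84050, 159.88664

Latitude: 50′ + 25.8″ = 50.43000′; 34 + 50.43000/60 = 34.840500
S ⇒ negate
Longitude: 159° + 53/60 + 11.9/3600 = 159 + 0.883333 + 0.003306 = 159.886639
E ⇒ keep positive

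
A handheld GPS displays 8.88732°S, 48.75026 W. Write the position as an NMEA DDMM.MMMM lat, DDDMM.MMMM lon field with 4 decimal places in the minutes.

0853.2392,S / 04845.0156,W

φ: fractional part 0.887320 → 53.239200 minutes
Longitude: 48° + 0.750260 × 60 = 48° 45.015600′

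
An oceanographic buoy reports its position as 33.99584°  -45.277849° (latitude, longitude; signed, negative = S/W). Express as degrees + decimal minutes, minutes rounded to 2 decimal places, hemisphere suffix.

33° 59.75′ N, 45° 16.67′ W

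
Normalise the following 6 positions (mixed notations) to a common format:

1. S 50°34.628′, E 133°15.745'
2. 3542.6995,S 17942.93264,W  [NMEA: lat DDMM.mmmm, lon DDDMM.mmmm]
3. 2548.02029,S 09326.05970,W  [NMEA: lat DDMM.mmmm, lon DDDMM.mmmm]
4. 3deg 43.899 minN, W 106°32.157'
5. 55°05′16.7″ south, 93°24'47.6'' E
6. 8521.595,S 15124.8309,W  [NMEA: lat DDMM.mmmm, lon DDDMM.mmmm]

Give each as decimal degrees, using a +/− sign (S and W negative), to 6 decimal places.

Point 1:
  Latitude: 34.628′ = 0.577133°; total 50.5771333
  S → negative
  Lon: 15.745′ = 0.262417°; total 133.2624167
  E ⇒ keep positive
Point 2:
  φ: degrees = first 2 digits = 35, minutes = 42.6995; 35 + 42.6995/60 = 35.7116583
  S ⇒ negate
  Lon: degrees = first 3 digits = 179, minutes = 42.93264; 179 + 42.93264/60 = 179.7155440
  hemisphere W, so the sign is −
Point 3:
  Latitude: degrees = first 2 digits = 25, minutes = 48.02029; 25 + 48.02029/60 = 25.8003382
  S → negative
  λ: split at 3 digits → 093° and 26.0597′; 93 + 26.0597/60 = 93.4343283
  hemisphere W, so the sign is −
Point 4:
  Lat: 43.899′ = 0.731650°; total 3.7316500
  N → positive
  Lon: 32.157′ = 0.535950°; total 106.5359500
  hemisphere W, so the sign is −
Point 5:
  Lat: 55 + 5/60 + 16.7/3600 = 55.0879722
  S → negative
  Longitude: 24′ + 47.6″ = 24.79333′; 93 + 24.79333/60 = 93.4132222
  E → positive
Point 6:
  Latitude: split at 2 digits → 85° and 21.595′; 85 + 21.595/60 = 85.3599167
  S → negative
  Lon: degrees = first 3 digits = 151, minutes = 24.8309; 151 + 24.8309/60 = 151.4138483
  hemisphere W, so the sign is −

1. -50.577133, 133.262417
2. -35.711658, -179.715544
3. -25.800338, -93.434328
4. 3.731650, -106.535950
5. -55.087972, 93.413222
6. -85.359917, -151.413848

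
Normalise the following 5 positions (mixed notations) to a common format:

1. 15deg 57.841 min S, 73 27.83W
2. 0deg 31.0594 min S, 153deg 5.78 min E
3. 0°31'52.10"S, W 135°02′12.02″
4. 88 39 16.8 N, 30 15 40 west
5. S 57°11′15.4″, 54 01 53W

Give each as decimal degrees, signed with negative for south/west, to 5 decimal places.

1. -15.96402, -73.46383
2. -0.51766, 153.09633
3. -0.53114, -135.03667
4. 88.65467, -30.26111
5. -57.18761, -54.03139

Point 1:
  Lat: 57.841′ = 0.964017°; total 15.964017
  S ⇒ negate
  λ: 27.83′ = 0.463833°; total 73.463833
  W ⇒ negate
Point 2:
  φ: 31.0594′ = 0.517657°; total 0.517657
  S ⇒ negate
  Lon: 5.78′ = 0.096333°; total 153.096333
  E ⇒ keep positive
Point 3:
  φ: 31′ + 52.1″ = 31.86833′; 0 + 31.86833/60 = 0.531139
  S ⇒ negate
  Lon: 135 + 2/60 + 12.02/3600 = 135.036672
  W ⇒ negate
Point 4:
  φ: 39′ + 16.8″ = 39.28000′; 88 + 39.28000/60 = 88.654667
  N ⇒ keep positive
  Longitude: 30° + 15/60 + 40/3600 = 30 + 0.250000 + 0.011111 = 30.261111
  W ⇒ negate
Point 5:
  Lat: 57° + 11/60 + 15.4/3600 = 57 + 0.183333 + 0.004278 = 57.187611
  S → negative
  Longitude: 54 + 1/60 + 53/3600 = 54.031389
  W → negative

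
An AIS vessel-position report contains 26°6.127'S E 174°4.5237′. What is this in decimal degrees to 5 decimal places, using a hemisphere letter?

Latitude: 6.127′ = 0.102117°; total 26.102117
λ: 4.5237′ = 0.075395°; total 174.075395

26.10212° S, 174.07540° E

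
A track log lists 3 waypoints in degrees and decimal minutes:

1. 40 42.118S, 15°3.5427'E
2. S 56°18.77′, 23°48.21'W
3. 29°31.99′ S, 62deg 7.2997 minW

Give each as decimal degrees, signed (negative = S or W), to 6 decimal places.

Point 1:
  φ: 40 + 42.118/60 = 40.7019667
  S ⇒ negate
  Lon: 15 + 3.5427/60 = 15.0590450
  E → positive
Point 2:
  Lat: 56 + 18.77/60 = 56.3128333
  S ⇒ negate
  Lon: 23 + 48.21/60 = 23.8035000
  W → negative
Point 3:
  Latitude: 31.99′ = 0.533167°; total 29.5331667
  S ⇒ negate
  Lon: 7.2997′ = 0.121662°; total 62.1216617
  W → negative

1. -40.701967, 15.059045
2. -56.312833, -23.803500
3. -29.533167, -62.121662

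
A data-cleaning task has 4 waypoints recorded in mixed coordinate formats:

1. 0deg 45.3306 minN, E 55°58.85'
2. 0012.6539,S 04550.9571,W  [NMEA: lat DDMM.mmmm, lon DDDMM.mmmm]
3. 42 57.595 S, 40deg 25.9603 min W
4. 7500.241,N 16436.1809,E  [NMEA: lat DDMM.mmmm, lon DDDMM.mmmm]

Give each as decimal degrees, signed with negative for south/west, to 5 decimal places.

1. 0.75551, 55.98083
2. -0.21090, -45.84929
3. -42.95992, -40.43267
4. 75.00402, 164.60302

Point 1:
  φ: 0 + 45.3306/60 = 0.755510
  N → positive
  Longitude: 55 + 58.85/60 = 55.980833
  E ⇒ keep positive
Point 2:
  Latitude: split at 2 digits → 00° and 12.6539′; 0 + 12.6539/60 = 0.210898
  S ⇒ negate
  λ: degrees = first 3 digits = 45, minutes = 50.9571; 45 + 50.9571/60 = 45.849285
  hemisphere W, so the sign is −
Point 3:
  φ: 42 + 57.595/60 = 42.959917
  S → negative
  λ: 25.9603′ = 0.432672°; total 40.432672
  W → negative
Point 4:
  Lat: degrees = first 2 digits = 75, minutes = 0.241; 75 + 0.241/60 = 75.004017
  N ⇒ keep positive
  Lon: degrees = first 3 digits = 164, minutes = 36.1809; 164 + 36.1809/60 = 164.603015
  E → positive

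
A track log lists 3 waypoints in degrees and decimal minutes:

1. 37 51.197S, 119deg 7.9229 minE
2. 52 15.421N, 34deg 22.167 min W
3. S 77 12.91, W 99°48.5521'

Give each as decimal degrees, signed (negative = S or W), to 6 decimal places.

Point 1:
  Lat: 37 + 51.197/60 = 37.8532833
  hemisphere S, so the sign is −
  Lon: 7.9229′ = 0.132048°; total 119.1320483
  E → positive
Point 2:
  Lat: 52 + 15.421/60 = 52.2570167
  N ⇒ keep positive
  Lon: 22.167′ = 0.369450°; total 34.3694500
  hemisphere W, so the sign is −
Point 3:
  Latitude: 77 + 12.91/60 = 77.2151667
  S ⇒ negate
  Longitude: 99 + 48.5521/60 = 99.8092017
  hemisphere W, so the sign is −

1. -37.853283, 119.132048
2. 52.257017, -34.369450
3. -77.215167, -99.809202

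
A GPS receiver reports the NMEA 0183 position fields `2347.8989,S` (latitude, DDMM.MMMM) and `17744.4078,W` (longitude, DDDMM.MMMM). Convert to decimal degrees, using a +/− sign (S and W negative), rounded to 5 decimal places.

-23.79832, -177.74013

φ: split at 2 digits → 23° and 47.8989′; 23 + 47.8989/60 = 23.798315
S → negative
λ: split at 3 digits → 177° and 44.4078′; 177 + 44.4078/60 = 177.740130
W ⇒ negate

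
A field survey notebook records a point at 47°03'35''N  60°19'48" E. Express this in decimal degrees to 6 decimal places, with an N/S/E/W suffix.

47.059722° N, 60.330000° E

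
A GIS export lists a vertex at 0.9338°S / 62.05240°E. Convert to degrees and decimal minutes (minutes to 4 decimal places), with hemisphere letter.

0° 56.0280′ S, 62° 3.1440′ E

Latitude: minutes = (0.933800 − 0) × 60 = 56.028000
Longitude: minutes = (62.052400 − 62) × 60 = 3.144000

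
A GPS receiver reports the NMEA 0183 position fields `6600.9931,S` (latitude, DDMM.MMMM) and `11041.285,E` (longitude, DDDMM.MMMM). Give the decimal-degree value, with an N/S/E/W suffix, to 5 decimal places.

Lat: split at 2 digits → 66° and 0.9931′; 66 + 0.9931/60 = 66.016552
λ: degrees = first 3 digits = 110, minutes = 41.285; 110 + 41.285/60 = 110.688083

66.01655° S, 110.68808° E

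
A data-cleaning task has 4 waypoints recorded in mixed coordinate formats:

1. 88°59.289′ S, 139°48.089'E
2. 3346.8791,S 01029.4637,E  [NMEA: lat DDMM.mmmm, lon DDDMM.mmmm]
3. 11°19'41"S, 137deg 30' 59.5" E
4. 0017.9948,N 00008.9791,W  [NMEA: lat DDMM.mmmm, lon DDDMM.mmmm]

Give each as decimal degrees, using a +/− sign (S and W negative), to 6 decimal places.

1. -88.988150, 139.801483
2. -33.781318, 10.491062
3. -11.328056, 137.516528
4. 0.299913, -0.149652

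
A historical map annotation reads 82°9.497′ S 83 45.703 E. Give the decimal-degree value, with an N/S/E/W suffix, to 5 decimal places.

82.15828° S, 83.76172° E

Lat: 9.497′ = 0.158283°; total 82.158283
Lon: 83 + 45.703/60 = 83.761717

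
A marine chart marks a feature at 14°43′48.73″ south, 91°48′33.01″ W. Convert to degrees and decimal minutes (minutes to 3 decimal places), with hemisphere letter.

14° 43.812′ S, 91° 48.550′ W

φ: seconds/60 = 0.81217; minutes = 43 + 0.81217 = 43.81217
Longitude: seconds/60 = 0.55017; minutes = 48 + 0.55017 = 48.55017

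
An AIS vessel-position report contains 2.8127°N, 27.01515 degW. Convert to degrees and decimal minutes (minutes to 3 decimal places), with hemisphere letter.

2° 48.762′ N, 27° 0.909′ W

Lat: 2° + 0.812700 × 60 = 2° 48.76200′
Longitude: 27° + 0.015150 × 60 = 27° 0.90900′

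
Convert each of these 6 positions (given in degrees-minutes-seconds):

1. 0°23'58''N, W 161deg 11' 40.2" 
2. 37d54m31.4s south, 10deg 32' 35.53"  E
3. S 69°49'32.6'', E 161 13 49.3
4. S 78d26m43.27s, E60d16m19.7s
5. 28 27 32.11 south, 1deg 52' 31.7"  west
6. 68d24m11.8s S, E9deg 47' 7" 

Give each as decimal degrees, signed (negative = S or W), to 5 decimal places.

Point 1:
  Lat: 0° + 23/60 + 58/3600 = 0 + 0.383333 + 0.016111 = 0.399444
  N → positive
  Longitude: 161 + 11/60 + 40.2/3600 = 161.194500
  W ⇒ negate
Point 2:
  Latitude: 37° + 54/60 + 31.4/3600 = 37 + 0.900000 + 0.008722 = 37.908722
  S → negative
  λ: 10° + 32/60 + 35.53/3600 = 10 + 0.533333 + 0.009869 = 10.543203
  E → positive
Point 3:
  φ: 49′ + 32.6″ = 49.54333′; 69 + 49.54333/60 = 69.825722
  hemisphere S, so the sign is −
  Longitude: 161° + 13/60 + 49.3/3600 = 161 + 0.216667 + 0.013694 = 161.230361
  E → positive
Point 4:
  φ: 78 + 26/60 + 43.27/3600 = 78.445353
  S → negative
  Longitude: 16′ + 19.7″ = 16.32833′; 60 + 16.32833/60 = 60.272139
  E ⇒ keep positive
Point 5:
  φ: 28° + 27/60 + 32.11/3600 = 28 + 0.450000 + 0.008919 = 28.458919
  S → negative
  λ: 52′ + 31.7″ = 52.52833′; 1 + 52.52833/60 = 1.875472
  W ⇒ negate
Point 6:
  Lat: 24′ + 11.8″ = 24.19667′; 68 + 24.19667/60 = 68.403278
  S ⇒ negate
  λ: 47′ + 7″ = 47.11667′; 9 + 47.11667/60 = 9.785278
  E ⇒ keep positive

1. 0.39944, -161.19450
2. -37.90872, 10.54320
3. -69.82572, 161.23036
4. -78.44535, 60.27214
5. -28.45892, -1.87547
6. -68.40328, 9.78528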